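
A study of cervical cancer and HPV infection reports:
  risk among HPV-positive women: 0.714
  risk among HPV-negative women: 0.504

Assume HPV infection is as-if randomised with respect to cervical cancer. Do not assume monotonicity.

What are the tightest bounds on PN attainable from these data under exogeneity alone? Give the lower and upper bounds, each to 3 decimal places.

0.294 ≤ PN ≤ 0.695

Let p₁ = 0.714, p₀ = 0.504.
Under exogeneity alone the bounds on PN are max{0,(p₁−p₀)/p₁} ≤ PN ≤ min{1,(1−p₀)/p₁}.
  lower = (p₁ − p₀)/p₁ = 0.21 / 0.714 ≈ 0.2941
  upper = min{1, (1 − p₀)/p₁} = 0.496 / 0.714 ≈ 0.6947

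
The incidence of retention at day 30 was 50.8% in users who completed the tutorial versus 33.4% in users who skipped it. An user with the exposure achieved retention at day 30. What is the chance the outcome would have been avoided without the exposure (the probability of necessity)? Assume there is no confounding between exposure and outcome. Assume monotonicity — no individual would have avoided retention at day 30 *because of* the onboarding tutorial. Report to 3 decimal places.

p₁ = 0.508, p₀ = 0.334.
Under exogeneity and monotonicity, PN = (p₁ − p₀) / p₁.
PN = (0.508 − 0.334) / 0.508 = 0.174 / 0.508 ≈ 0.3425

PN ≈ 0.343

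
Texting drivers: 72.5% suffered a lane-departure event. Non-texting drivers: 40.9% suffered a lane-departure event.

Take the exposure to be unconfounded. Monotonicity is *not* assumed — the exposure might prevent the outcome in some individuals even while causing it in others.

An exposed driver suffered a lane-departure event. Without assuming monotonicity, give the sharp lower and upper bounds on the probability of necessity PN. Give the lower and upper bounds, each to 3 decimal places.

0.436 ≤ PN ≤ 0.815

p₁ = 0.725, p₀ = 0.409.
Under exogeneity alone the bounds on PN are max{0,(p₁−p₀)/p₁} ≤ PN ≤ min{1,(1−p₀)/p₁}.
  lower = (p₁ − p₀)/p₁ = 0.316 / 0.725 ≈ 0.4359
  upper = min{1, (1 − p₀)/p₁} = 0.591 / 0.725 ≈ 0.8152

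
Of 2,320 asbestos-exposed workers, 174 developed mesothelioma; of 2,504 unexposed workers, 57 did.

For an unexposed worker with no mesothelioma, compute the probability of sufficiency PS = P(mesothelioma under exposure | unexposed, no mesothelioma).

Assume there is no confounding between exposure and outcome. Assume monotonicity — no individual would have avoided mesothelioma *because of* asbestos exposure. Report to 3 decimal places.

PS ≈ 0.053

p₁ = P(outcome | exposed) = 174/2320 = 0.075
p₀ = P(outcome | unexposed) = 57/2504 = 0.022764
Under exogeneity and monotonicity, PS = (p₁ − p₀) / (1 − p₀).
PS = (0.075 − 0.022764) / (1 − 0.022764) = 0.052236 / 0.97724 ≈ 0.0535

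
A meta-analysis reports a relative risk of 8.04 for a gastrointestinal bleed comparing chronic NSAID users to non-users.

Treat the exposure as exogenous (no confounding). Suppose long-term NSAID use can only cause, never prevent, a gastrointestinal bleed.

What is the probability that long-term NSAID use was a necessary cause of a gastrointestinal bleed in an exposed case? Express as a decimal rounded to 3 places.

Under exogeneity and monotonicity, PN = (RR − 1) / RR = 1 − 1/RR.
PN = (8.04 − 1) / 8.04 = 7.04 / 8.04 ≈ 0.8756

PN ≈ 0.876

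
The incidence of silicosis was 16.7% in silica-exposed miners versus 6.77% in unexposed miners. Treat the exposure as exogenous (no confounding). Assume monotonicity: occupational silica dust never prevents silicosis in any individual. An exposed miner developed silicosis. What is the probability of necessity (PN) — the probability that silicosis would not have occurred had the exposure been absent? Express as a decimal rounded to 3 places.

p₁ = 0.167, p₀ = 0.0677.
Under exogeneity and monotonicity, PN = (p₁ − p₀) / p₁.
PN = (0.167 − 0.0677) / 0.167 = 0.0993 / 0.167 ≈ 0.5946

PN ≈ 0.595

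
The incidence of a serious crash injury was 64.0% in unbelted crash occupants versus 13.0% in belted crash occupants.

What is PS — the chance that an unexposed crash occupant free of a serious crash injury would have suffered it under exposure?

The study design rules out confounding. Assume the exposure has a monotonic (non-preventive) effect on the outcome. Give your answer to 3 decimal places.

PS ≈ 0.586

p₁ = 0.64, p₀ = 0.13.
Under exogeneity and monotonicity, PS = (p₁ − p₀) / (1 − p₀).
PS = (0.64 − 0.13) / (1 − 0.13) = 0.51 / 0.87 ≈ 0.5862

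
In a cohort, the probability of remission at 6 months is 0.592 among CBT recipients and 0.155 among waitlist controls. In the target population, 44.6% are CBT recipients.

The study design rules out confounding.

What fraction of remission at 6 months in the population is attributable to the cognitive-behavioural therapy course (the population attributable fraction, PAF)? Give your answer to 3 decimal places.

PAF ≈ 0.557

Let p₁ = 0.592, p₀ = 0.155.
Overall risk P(Y=1) = π·p₁ + (1−π)·p₀ = 0.446×0.592 + 0.554×0.155 = 0.3499.
Under exogeneity, PAF = [P(Y=1) − p₀] / P(Y=1).
PAF = (0.3499 − 0.155) / 0.3499 ≈ 0.5570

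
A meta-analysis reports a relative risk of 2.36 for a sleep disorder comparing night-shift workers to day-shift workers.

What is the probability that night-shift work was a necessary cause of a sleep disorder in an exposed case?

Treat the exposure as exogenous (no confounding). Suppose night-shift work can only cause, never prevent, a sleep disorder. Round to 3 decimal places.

Under exogeneity and monotonicity, PN = (RR − 1) / RR = 1 − 1/RR.
PN = (2.36 − 1) / 2.36 = 1.36 / 2.36 ≈ 0.5763

PN ≈ 0.576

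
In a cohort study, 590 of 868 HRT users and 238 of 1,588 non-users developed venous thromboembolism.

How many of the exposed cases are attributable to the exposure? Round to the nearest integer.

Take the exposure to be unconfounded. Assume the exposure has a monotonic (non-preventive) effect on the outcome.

p₁ = P(outcome | exposed) = 590/868 = 0.67972
p₀ = P(outcome | unexposed) = 238/1588 = 0.14987
PN = (p₁ − p₀)/p₁ = (0.67972 − 0.14987) / 0.67972 ≈ 0.77951.
Attributable cases ≈ PN × (exposed cases) = 0.77951 × 590 ≈ 459.91.

about 460 cases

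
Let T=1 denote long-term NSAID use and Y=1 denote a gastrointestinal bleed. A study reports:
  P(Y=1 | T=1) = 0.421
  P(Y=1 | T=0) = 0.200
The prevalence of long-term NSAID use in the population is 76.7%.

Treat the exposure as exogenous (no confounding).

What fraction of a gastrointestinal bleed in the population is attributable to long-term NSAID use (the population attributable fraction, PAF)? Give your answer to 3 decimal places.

PAF ≈ 0.459

Let p₁ = 0.421, p₀ = 0.2.
Overall risk P(Y=1) = π·p₁ + (1−π)·p₀ = 0.767×0.421 + 0.233×0.2 = 0.36951.
Under exogeneity, PAF = [P(Y=1) − p₀] / P(Y=1).
PAF = (0.36951 − 0.2) / 0.36951 ≈ 0.4587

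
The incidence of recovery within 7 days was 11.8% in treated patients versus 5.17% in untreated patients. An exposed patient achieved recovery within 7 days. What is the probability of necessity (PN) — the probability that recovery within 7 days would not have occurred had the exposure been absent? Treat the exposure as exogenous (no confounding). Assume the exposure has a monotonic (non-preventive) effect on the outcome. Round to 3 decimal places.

PN ≈ 0.562

p₁ = 0.118, p₀ = 0.0517.
Under exogeneity and monotonicity, PN = (p₁ − p₀) / p₁.
PN = (0.118 − 0.0517) / 0.118 = 0.0663 / 0.118 ≈ 0.5619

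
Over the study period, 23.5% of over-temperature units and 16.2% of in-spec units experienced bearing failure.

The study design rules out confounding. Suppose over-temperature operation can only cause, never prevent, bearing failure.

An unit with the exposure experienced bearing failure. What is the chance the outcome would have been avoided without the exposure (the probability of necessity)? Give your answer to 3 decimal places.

PN ≈ 0.311

p₁ = 0.235, p₀ = 0.162.
Under exogeneity and monotonicity, PN = (p₁ − p₀) / p₁.
PN = (0.235 − 0.162) / 0.235 = 0.073 / 0.235 ≈ 0.3106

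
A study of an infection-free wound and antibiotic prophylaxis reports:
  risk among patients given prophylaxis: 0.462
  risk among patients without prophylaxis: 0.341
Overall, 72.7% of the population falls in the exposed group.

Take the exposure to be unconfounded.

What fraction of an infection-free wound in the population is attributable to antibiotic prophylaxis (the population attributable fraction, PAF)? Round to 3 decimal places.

PAF ≈ 0.205

Let p₁ = 0.462, p₀ = 0.341.
Overall risk P(Y=1) = π·p₁ + (1−π)·p₀ = 0.727×0.462 + 0.273×0.341 = 0.42897.
Under exogeneity, PAF = [P(Y=1) − p₀] / P(Y=1).
PAF = (0.42897 − 0.341) / 0.42897 ≈ 0.2051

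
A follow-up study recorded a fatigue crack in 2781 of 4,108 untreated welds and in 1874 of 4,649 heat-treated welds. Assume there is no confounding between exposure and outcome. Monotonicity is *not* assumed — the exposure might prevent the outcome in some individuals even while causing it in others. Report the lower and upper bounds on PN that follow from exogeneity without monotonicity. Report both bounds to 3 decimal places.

p₁ = P(outcome | exposed) = 2781/4108 = 0.67697
p₀ = P(outcome | unexposed) = 1874/4649 = 0.4031
Under exogeneity alone the bounds on PN are max{0,(p₁−p₀)/p₁} ≤ PN ≤ min{1,(1−p₀)/p₁}.
  lower = (p₁ − p₀)/p₁ = 0.27387 / 0.67697 ≈ 0.4046
  upper = min{1, (1 − p₀)/p₁} = 0.5969 / 0.67697 ≈ 0.8817

0.405 ≤ PN ≤ 0.882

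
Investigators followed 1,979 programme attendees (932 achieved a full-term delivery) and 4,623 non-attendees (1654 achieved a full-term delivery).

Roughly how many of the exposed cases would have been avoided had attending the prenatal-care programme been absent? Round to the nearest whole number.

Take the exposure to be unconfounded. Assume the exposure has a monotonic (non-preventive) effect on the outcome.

about 224 cases

p₁ = P(outcome | exposed) = 932/1979 = 0.47094
p₀ = P(outcome | unexposed) = 1654/4623 = 0.35778
PN = (p₁ − p₀)/p₁ = (0.47094 − 0.35778) / 0.47094 ≈ 0.24030.
Attributable cases ≈ PN × (exposed cases) = 0.24030 × 932 ≈ 223.96.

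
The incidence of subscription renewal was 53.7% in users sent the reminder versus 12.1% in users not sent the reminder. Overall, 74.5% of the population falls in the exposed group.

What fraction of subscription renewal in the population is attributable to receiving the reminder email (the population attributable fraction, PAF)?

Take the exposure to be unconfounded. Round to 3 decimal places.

p₁ = 0.537, p₀ = 0.121.
Overall risk P(Y=1) = π·p₁ + (1−π)·p₀ = 0.745×0.537 + 0.255×0.121 = 0.43092.
Under exogeneity, PAF = [P(Y=1) − p₀] / P(Y=1).
PAF = (0.43092 − 0.121) / 0.43092 ≈ 0.7192

PAF ≈ 0.719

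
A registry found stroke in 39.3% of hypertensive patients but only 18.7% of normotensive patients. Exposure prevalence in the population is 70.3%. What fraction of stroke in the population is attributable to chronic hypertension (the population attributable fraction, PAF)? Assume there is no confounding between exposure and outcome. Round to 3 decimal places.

PAF ≈ 0.436

p₁ = 0.393, p₀ = 0.187.
Overall risk P(Y=1) = π·p₁ + (1−π)·p₀ = 0.703×0.393 + 0.297×0.187 = 0.33182.
Under exogeneity, PAF = [P(Y=1) − p₀] / P(Y=1).
PAF = (0.33182 − 0.187) / 0.33182 ≈ 0.4364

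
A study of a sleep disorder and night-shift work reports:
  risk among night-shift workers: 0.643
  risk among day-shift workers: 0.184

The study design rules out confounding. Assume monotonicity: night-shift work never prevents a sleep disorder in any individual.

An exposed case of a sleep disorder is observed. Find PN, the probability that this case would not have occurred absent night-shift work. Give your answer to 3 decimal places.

Let p₁ = 0.643, p₀ = 0.184.
Under exogeneity and monotonicity, PN = (p₁ − p₀) / p₁.
PN = (0.643 − 0.184) / 0.643 = 0.459 / 0.643 ≈ 0.7138

PN ≈ 0.714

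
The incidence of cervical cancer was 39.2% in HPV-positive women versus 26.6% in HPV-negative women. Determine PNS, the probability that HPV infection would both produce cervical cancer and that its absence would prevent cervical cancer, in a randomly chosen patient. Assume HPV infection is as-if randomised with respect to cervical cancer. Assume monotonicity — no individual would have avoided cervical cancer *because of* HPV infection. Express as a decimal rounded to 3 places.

PNS ≈ 0.126

p₁ = 0.392, p₀ = 0.266.
Under exogeneity and monotonicity, PNS = p₁ − p₀.
PNS = 0.392 − 0.266 = 0.126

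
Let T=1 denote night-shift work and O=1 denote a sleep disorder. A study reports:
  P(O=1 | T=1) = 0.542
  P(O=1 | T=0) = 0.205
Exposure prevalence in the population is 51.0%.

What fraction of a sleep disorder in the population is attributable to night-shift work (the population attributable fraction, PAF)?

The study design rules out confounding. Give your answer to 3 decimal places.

Let p₁ = 0.542, p₀ = 0.205.
Overall risk P(Y=1) = π·p₁ + (1−π)·p₀ = 0.51×0.542 + 0.49×0.205 = 0.37687.
Under exogeneity, PAF = [P(Y=1) − p₀] / P(Y=1).
PAF = (0.37687 − 0.205) / 0.37687 ≈ 0.4560

PAF ≈ 0.456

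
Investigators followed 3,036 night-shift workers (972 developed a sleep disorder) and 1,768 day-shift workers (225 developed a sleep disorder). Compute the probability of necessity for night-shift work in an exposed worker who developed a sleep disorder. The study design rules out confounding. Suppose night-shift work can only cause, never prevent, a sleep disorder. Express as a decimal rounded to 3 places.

p₁ = P(outcome | exposed) = 972/3036 = 0.32016
p₀ = P(outcome | unexposed) = 225/1768 = 0.12726
Under exogeneity and monotonicity, PN = (p₁ − p₀) / p₁.
PN = (0.32016 − 0.12726) / 0.32016 = 0.1929 / 0.32016 ≈ 0.6025

PN ≈ 0.603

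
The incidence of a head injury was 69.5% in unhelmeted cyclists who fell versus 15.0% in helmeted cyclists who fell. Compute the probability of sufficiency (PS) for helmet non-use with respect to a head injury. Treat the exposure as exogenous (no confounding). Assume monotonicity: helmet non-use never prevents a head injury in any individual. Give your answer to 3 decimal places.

p₁ = 0.695, p₀ = 0.15.
Under exogeneity and monotonicity, PS = (p₁ − p₀) / (1 − p₀).
PS = (0.695 − 0.15) / (1 − 0.15) = 0.545 / 0.85 ≈ 0.6412

PS ≈ 0.641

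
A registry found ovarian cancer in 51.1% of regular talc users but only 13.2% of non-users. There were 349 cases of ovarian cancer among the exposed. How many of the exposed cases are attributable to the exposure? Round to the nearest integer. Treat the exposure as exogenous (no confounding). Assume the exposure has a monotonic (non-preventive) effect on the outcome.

p₁ = 0.511, p₀ = 0.132.
PN = (p₁ − p₀)/p₁ = (0.511 − 0.132) / 0.511 ≈ 0.74168.
Attributable cases ≈ PN × (exposed cases) = 0.74168 × 349 ≈ 258.85.

about 259 cases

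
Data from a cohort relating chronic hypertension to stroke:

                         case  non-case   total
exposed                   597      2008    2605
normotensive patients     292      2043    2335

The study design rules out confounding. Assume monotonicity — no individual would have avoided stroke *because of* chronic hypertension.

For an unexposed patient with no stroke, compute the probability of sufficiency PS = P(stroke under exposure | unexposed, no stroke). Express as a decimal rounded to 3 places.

p₁ = P(outcome | exposed) = 597/2605 = 0.22917
p₀ = P(outcome | unexposed) = 292/2335 = 0.12505
Under exogeneity and monotonicity, PS = (p₁ − p₀) / (1 − p₀).
PS = (0.22917 − 0.12505) / (1 − 0.12505) = 0.10412 / 0.87495 ≈ 0.1190

PS ≈ 0.119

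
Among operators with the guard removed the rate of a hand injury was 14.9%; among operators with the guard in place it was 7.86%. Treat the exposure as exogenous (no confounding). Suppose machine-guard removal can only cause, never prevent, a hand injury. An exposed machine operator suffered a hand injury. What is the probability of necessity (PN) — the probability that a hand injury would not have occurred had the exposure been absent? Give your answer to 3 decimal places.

p₁ = 0.149, p₀ = 0.0786.
Under exogeneity and monotonicity, PN = (p₁ − p₀) / p₁.
PN = (0.149 − 0.0786) / 0.149 = 0.0704 / 0.149 ≈ 0.4725

PN ≈ 0.472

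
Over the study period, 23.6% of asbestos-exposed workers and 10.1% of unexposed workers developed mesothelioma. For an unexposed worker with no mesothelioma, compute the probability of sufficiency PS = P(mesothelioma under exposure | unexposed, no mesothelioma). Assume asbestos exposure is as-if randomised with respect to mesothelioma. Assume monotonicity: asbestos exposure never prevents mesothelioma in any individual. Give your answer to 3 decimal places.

PS ≈ 0.150

p₁ = 0.236, p₀ = 0.101.
Under exogeneity and monotonicity, PS = (p₁ − p₀) / (1 − p₀).
PS = (0.236 − 0.101) / (1 − 0.101) = 0.135 / 0.899 ≈ 0.1502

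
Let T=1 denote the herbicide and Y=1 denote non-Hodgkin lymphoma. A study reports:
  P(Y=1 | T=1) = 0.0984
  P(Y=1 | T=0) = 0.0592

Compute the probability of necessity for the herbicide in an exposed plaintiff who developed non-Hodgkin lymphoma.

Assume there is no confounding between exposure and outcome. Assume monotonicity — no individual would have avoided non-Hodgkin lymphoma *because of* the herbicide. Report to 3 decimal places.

PN ≈ 0.398

Let p₁ = 0.0984, p₀ = 0.0592.
Under exogeneity and monotonicity, PN = (p₁ − p₀) / p₁.
PN = (0.0984 − 0.0592) / 0.0984 = 0.0392 / 0.0984 ≈ 0.3984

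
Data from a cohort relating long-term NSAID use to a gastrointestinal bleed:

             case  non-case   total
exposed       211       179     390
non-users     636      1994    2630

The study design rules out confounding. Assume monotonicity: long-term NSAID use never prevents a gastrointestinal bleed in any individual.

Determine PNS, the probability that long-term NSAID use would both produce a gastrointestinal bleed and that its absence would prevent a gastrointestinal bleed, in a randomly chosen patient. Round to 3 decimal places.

PNS ≈ 0.299

p₁ = P(outcome | exposed) = 211/390 = 0.54103
p₀ = P(outcome | unexposed) = 636/2630 = 0.24183
Under exogeneity and monotonicity, PNS = p₁ − p₀.
PNS = 0.54103 − 0.24183 = 0.2992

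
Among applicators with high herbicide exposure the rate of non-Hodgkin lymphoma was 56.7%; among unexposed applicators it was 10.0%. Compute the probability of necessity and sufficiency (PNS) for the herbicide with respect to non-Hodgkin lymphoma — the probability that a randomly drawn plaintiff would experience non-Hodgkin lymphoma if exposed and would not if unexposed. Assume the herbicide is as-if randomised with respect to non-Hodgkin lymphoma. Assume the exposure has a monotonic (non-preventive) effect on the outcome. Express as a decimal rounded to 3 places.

p₁ = 0.567, p₀ = 0.1.
Under exogeneity and monotonicity, PNS = p₁ − p₀.
PNS = 0.567 − 0.1 = 0.467

PNS ≈ 0.467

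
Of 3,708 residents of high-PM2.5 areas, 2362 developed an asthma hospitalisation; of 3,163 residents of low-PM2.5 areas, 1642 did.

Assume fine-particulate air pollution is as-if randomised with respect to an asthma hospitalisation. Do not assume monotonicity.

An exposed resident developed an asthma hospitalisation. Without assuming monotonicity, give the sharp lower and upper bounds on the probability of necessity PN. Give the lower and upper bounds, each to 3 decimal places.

p₁ = P(outcome | exposed) = 2362/3708 = 0.637
p₀ = P(outcome | unexposed) = 1642/3163 = 0.51913
Under exogeneity alone the bounds on PN are max{0,(p₁−p₀)/p₁} ≤ PN ≤ min{1,(1−p₀)/p₁}.
  lower = (p₁ − p₀)/p₁ = 0.11787 / 0.637 ≈ 0.1850
  upper = min{1, (1 − p₀)/p₁} = 0.48087 / 0.637 ≈ 0.7549

0.185 ≤ PN ≤ 0.755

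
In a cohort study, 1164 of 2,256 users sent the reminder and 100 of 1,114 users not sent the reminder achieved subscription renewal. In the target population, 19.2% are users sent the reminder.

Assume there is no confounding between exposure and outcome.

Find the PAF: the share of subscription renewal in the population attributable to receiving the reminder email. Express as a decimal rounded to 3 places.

PAF ≈ 0.477

p₁ = P(outcome | exposed) = 1164/2256 = 0.51596
p₀ = P(outcome | unexposed) = 100/1114 = 0.089767
Overall risk P(Y=1) = π·p₁ + (1−π)·p₀ = 0.192×0.51596 + 0.808×0.089767 = 0.1716.
Under exogeneity, PAF = [P(Y=1) − p₀] / P(Y=1).
PAF = (0.1716 − 0.089767) / 0.1716 ≈ 0.4769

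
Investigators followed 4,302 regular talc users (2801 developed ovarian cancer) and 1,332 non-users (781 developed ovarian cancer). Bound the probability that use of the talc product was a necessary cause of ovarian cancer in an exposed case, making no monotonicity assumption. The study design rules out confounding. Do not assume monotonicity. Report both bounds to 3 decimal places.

p₁ = P(outcome | exposed) = 2801/4302 = 0.65109
p₀ = P(outcome | unexposed) = 781/1332 = 0.58634
Under exogeneity alone the bounds on PN are max{0,(p₁−p₀)/p₁} ≤ PN ≤ min{1,(1−p₀)/p₁}.
  lower = (p₁ − p₀)/p₁ = 0.064756 / 0.65109 ≈ 0.0995
  upper = min{1, (1 − p₀)/p₁} = 0.41366 / 0.65109 ≈ 0.6353

0.099 ≤ PN ≤ 0.635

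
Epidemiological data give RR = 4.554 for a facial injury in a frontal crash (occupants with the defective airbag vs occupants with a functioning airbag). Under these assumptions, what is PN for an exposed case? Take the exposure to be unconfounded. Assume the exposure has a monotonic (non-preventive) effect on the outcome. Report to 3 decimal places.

Under exogeneity and monotonicity, PN = (RR − 1) / RR = 1 − 1/RR.
PN = (4.554 − 1) / 4.554 = 3.554 / 4.554 ≈ 0.7804

PN ≈ 0.780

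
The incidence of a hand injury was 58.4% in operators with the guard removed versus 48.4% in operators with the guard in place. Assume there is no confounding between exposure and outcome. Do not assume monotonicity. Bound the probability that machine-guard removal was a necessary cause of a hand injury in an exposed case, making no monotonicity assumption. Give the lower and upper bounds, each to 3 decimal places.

0.171 ≤ PN ≤ 0.884

p₁ = 0.584, p₀ = 0.484.
Under exogeneity alone the bounds on PN are max{0,(p₁−p₀)/p₁} ≤ PN ≤ min{1,(1−p₀)/p₁}.
  lower = (p₁ − p₀)/p₁ = 0.1 / 0.584 ≈ 0.1712
  upper = min{1, (1 − p₀)/p₁} = 0.516 / 0.584 ≈ 0.8836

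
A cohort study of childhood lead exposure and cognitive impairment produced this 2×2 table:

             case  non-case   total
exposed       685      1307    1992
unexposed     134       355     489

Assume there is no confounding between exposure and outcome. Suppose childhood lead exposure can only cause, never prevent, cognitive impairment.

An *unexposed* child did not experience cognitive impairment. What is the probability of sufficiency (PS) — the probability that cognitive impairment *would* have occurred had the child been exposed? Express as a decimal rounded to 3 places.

PS ≈ 0.096

p₁ = P(outcome | exposed) = 685/1992 = 0.34388
p₀ = P(outcome | unexposed) = 134/489 = 0.27403
Under exogeneity and monotonicity, PS = (p₁ − p₀)/(1 − p₀).
PS = (0.34388 − 0.27403) / 0.72597 ≈ 0.0962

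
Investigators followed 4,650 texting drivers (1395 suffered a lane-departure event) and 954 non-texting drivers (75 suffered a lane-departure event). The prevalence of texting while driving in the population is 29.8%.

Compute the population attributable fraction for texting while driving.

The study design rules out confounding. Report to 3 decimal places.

PAF ≈ 0.456

p₁ = P(outcome | exposed) = 1395/4650 = 0.3
p₀ = P(outcome | unexposed) = 75/954 = 0.078616
Overall risk P(Y=1) = π·p₁ + (1−π)·p₀ = 0.298×0.3 + 0.702×0.078616 = 0.14459.
Under exogeneity, PAF = [P(Y=1) − p₀] / P(Y=1).
PAF = (0.14459 − 0.078616) / 0.14459 ≈ 0.4563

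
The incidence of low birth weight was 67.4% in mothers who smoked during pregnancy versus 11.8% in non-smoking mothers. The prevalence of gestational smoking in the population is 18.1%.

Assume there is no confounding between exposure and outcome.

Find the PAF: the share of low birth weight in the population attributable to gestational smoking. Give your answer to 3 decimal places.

PAF ≈ 0.460

p₁ = 0.674, p₀ = 0.118.
Overall risk P(Y=1) = π·p₁ + (1−π)·p₀ = 0.181×0.674 + 0.819×0.118 = 0.21864.
Under exogeneity, PAF = [P(Y=1) − p₀] / P(Y=1).
PAF = (0.21864 − 0.118) / 0.21864 ≈ 0.4603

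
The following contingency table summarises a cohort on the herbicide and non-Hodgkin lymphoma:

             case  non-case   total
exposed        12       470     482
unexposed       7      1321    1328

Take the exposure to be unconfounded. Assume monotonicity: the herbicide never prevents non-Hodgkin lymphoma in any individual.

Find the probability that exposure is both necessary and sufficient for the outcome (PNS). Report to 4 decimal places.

PNS ≈ 0.0196

p₁ = P(outcome | exposed) = 12/482 = 0.024896
p₀ = P(outcome | unexposed) = 7/1328 = 0.0052711
Under exogeneity and monotonicity, PNS = p₁ − p₀.
PNS = 0.024896 − 0.0052711 = 0.019625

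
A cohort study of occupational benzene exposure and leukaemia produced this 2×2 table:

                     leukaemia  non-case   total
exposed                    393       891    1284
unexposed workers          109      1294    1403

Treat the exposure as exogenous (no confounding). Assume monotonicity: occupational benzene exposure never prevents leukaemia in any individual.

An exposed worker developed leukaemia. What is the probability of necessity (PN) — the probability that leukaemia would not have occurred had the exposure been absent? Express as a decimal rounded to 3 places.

p₁ = P(outcome | exposed) = 393/1284 = 0.30607
p₀ = P(outcome | unexposed) = 109/1403 = 0.077691
Under exogeneity and monotonicity, PN = (p₁ − p₀)/p₁.
PN = (0.30607 − 0.077691) / 0.30607 ≈ 0.7462

PN ≈ 0.746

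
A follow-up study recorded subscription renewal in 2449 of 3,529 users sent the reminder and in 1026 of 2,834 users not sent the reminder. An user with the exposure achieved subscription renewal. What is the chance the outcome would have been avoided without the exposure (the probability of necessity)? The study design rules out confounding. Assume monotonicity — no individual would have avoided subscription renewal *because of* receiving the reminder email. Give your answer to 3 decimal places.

p₁ = P(outcome | exposed) = 2449/3529 = 0.69396
p₀ = P(outcome | unexposed) = 1026/2834 = 0.36203
Under exogeneity and monotonicity, PN = (p₁ − p₀) / p₁.
PN = (0.69396 − 0.36203) / 0.69396 = 0.33193 / 0.69396 ≈ 0.4783

PN ≈ 0.478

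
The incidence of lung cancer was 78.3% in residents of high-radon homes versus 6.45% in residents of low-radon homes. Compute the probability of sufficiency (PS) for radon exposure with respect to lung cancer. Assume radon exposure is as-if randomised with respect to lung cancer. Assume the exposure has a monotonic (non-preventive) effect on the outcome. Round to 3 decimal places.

p₁ = 0.783, p₀ = 0.0645.
Under exogeneity and monotonicity, PS = (p₁ − p₀) / (1 − p₀).
PS = (0.783 − 0.0645) / (1 − 0.0645) = 0.7185 / 0.9355 ≈ 0.7680

PS ≈ 0.768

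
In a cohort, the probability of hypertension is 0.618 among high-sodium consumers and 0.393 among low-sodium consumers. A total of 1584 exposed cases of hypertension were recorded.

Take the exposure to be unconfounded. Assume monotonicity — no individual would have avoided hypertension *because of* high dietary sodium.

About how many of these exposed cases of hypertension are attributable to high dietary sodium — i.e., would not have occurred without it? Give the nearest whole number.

about 577 cases

Let p₁ = 0.618, p₀ = 0.393.
PN = (p₁ − p₀)/p₁ = (0.618 − 0.393) / 0.618 ≈ 0.36408.
Attributable cases ≈ PN × (exposed cases) = 0.36408 × 1584 ≈ 576.70.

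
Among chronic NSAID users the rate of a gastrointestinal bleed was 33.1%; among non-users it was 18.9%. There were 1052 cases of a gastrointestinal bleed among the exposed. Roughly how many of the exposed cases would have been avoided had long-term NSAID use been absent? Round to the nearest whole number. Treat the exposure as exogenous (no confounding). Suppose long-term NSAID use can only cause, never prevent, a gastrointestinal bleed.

about 451 cases

p₁ = 0.331, p₀ = 0.189.
PN = (p₁ − p₀)/p₁ = (0.331 − 0.189) / 0.331 ≈ 0.42900.
Attributable cases ≈ PN × (exposed cases) = 0.42900 × 1052 ≈ 451.31.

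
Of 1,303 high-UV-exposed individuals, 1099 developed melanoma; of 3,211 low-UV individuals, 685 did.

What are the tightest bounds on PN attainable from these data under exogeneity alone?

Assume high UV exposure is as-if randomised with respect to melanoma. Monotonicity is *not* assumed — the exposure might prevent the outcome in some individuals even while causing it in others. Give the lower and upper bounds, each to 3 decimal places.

p₁ = P(outcome | exposed) = 1099/1303 = 0.84344
p₀ = P(outcome | unexposed) = 685/3211 = 0.21333
Under exogeneity alone the bounds on PN are max{0,(p₁−p₀)/p₁} ≤ PN ≤ min{1,(1−p₀)/p₁}.
  lower = (p₁ − p₀)/p₁ = 0.63011 / 0.84344 ≈ 0.7471
  upper = min{1, (1 − p₀)/p₁} = 0.78667 / 0.84344 ≈ 0.9327

0.747 ≤ PN ≤ 0.933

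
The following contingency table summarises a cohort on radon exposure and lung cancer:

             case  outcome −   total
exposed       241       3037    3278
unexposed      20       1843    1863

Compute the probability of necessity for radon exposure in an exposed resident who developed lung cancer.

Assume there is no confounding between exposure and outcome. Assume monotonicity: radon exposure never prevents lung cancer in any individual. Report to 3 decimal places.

PN ≈ 0.854

p₁ = P(outcome | exposed) = 241/3278 = 0.07352
p₀ = P(outcome | unexposed) = 20/1863 = 0.010735
Under exogeneity and monotonicity, PN = (p₁ − p₀)/p₁.
PN = (0.07352 − 0.010735) / 0.07352 ≈ 0.8540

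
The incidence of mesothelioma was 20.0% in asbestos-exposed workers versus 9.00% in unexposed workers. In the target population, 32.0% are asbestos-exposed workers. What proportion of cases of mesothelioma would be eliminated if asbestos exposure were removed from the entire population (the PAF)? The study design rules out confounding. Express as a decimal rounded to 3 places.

p₁ = 0.2, p₀ = 0.09.
Overall risk P(Y=1) = π·p₁ + (1−π)·p₀ = 0.32×0.2 + 0.68×0.09 = 0.1252.
Under exogeneity, PAF = [P(Y=1) − p₀] / P(Y=1).
PAF = (0.1252 − 0.09) / 0.1252 ≈ 0.2812

PAF ≈ 0.281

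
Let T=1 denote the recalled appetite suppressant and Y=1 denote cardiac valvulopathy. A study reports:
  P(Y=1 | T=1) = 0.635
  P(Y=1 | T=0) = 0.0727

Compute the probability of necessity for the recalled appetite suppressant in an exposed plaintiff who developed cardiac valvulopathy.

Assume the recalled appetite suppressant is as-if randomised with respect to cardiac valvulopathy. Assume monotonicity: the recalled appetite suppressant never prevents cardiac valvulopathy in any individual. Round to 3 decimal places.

Let p₁ = 0.635, p₀ = 0.0727.
Under exogeneity and monotonicity, PN = (p₁ − p₀) / p₁.
PN = (0.635 − 0.0727) / 0.635 = 0.5623 / 0.635 ≈ 0.8855

PN ≈ 0.886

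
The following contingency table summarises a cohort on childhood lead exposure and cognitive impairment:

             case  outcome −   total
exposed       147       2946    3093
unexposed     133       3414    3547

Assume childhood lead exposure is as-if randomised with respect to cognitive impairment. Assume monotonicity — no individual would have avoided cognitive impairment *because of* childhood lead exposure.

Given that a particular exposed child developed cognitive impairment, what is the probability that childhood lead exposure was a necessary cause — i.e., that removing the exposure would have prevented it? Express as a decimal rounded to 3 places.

p₁ = P(outcome | exposed) = 147/3093 = 0.047527
p₀ = P(outcome | unexposed) = 133/3547 = 0.037496
Under exogeneity and monotonicity, PN = (p₁ − p₀)/p₁.
PN = (0.047527 − 0.037496) / 0.047527 ≈ 0.2110

PN ≈ 0.211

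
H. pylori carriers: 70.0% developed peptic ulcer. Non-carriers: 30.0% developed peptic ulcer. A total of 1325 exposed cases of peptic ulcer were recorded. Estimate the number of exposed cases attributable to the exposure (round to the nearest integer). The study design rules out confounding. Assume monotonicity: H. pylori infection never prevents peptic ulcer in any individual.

about 757 cases

p₁ = 0.7, p₀ = 0.3.
PN = (p₁ − p₀)/p₁ = (0.7 − 0.3) / 0.7 ≈ 0.57143.
Attributable cases ≈ PN × (exposed cases) = 0.57143 × 1325 ≈ 757.14.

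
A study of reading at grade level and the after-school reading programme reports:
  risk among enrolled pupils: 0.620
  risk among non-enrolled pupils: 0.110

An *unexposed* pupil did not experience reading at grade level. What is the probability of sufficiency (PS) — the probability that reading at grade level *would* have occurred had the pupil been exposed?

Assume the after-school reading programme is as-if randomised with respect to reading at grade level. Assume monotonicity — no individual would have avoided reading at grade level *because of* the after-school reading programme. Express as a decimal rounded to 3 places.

Let p₁ = 0.62, p₀ = 0.11.
Under exogeneity and monotonicity, PS = (p₁ − p₀) / (1 − p₀).
PS = (0.62 − 0.11) / (1 − 0.11) = 0.51 / 0.89 ≈ 0.5730

PS ≈ 0.573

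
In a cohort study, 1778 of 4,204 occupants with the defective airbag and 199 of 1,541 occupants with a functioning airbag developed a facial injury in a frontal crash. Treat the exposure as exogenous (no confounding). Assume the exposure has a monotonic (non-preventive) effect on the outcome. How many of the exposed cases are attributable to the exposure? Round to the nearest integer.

p₁ = P(outcome | exposed) = 1778/4204 = 0.42293
p₀ = P(outcome | unexposed) = 199/1541 = 0.12914
PN = (p₁ − p₀)/p₁ = (0.42293 − 0.12914) / 0.42293 ≈ 0.69466.
Attributable cases ≈ PN × (exposed cases) = 0.69466 × 1778 ≈ 1235.11.

about 1235 cases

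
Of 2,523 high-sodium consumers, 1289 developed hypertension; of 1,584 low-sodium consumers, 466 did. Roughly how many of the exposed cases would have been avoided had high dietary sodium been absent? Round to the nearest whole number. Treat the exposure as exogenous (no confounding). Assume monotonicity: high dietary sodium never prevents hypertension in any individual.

p₁ = P(outcome | exposed) = 1289/2523 = 0.5109
p₀ = P(outcome | unexposed) = 466/1584 = 0.29419
PN = (p₁ − p₀)/p₁ = (0.5109 − 0.29419) / 0.5109 ≈ 0.42417.
Attributable cases ≈ PN × (exposed cases) = 0.42417 × 1289 ≈ 546.75.

about 547 cases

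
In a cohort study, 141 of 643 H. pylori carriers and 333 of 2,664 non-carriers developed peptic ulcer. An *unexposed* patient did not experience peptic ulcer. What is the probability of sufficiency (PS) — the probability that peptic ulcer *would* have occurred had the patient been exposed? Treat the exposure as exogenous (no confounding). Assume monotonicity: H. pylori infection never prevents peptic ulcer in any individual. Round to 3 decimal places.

p₁ = P(outcome | exposed) = 141/643 = 0.21928
p₀ = P(outcome | unexposed) = 333/2664 = 0.125
Under exogeneity and monotonicity, PS = (p₁ − p₀) / (1 − p₀).
PS = (0.21928 − 0.125) / (1 − 0.125) = 0.094285 / 0.875 ≈ 0.1078

PS ≈ 0.108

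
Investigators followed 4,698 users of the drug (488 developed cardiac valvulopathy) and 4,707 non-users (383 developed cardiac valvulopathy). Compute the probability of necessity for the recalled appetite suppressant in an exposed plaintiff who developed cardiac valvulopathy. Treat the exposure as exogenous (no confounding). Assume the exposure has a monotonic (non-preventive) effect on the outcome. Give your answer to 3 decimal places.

PN ≈ 0.217

p₁ = P(outcome | exposed) = 488/4698 = 0.10387
p₀ = P(outcome | unexposed) = 383/4707 = 0.081368
Under exogeneity and monotonicity, PN = (p₁ − p₀) / p₁.
PN = (0.10387 − 0.081368) / 0.10387 = 0.022506 / 0.10387 ≈ 0.2167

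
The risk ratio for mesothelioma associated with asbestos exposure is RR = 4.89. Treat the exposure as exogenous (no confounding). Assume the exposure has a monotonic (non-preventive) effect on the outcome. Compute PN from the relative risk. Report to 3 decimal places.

PN ≈ 0.796

Under exogeneity and monotonicity, PN = (RR − 1) / RR = 1 − 1/RR.
PN = (4.89 − 1) / 4.89 = 3.89 / 4.89 ≈ 0.7955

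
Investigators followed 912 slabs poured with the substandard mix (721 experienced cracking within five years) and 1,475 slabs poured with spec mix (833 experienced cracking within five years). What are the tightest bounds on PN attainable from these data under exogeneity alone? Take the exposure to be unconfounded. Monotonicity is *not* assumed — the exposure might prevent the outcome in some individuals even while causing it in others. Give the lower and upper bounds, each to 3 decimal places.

p₁ = P(outcome | exposed) = 721/912 = 0.79057
p₀ = P(outcome | unexposed) = 833/1475 = 0.56475
Under exogeneity alone the bounds on PN are max{0,(p₁−p₀)/p₁} ≤ PN ≤ min{1,(1−p₀)/p₁}.
  lower = (p₁ − p₀)/p₁ = 0.22582 / 0.79057 ≈ 0.2856
  upper = min{1, (1 − p₀)/p₁} = 0.43525 / 0.79057 ≈ 0.5506

0.286 ≤ PN ≤ 0.551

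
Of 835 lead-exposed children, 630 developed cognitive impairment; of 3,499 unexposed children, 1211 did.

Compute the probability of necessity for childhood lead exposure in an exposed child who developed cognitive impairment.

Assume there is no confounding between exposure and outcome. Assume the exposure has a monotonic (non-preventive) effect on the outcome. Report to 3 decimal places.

PN ≈ 0.541

p₁ = P(outcome | exposed) = 630/835 = 0.75449
p₀ = P(outcome | unexposed) = 1211/3499 = 0.3461
Under exogeneity and monotonicity, PN = (p₁ − p₀) / p₁.
PN = (0.75449 − 0.3461) / 0.75449 = 0.40839 / 0.75449 ≈ 0.5413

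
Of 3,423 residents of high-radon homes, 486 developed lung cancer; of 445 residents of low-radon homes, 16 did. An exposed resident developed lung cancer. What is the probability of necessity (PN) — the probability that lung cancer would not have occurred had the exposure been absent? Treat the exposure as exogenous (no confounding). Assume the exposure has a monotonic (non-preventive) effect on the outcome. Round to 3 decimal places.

PN ≈ 0.747

p₁ = P(outcome | exposed) = 486/3423 = 0.14198
p₀ = P(outcome | unexposed) = 16/445 = 0.035955
Under exogeneity and monotonicity, PN = (p₁ − p₀) / p₁.
PN = (0.14198 − 0.035955) / 0.14198 = 0.10603 / 0.14198 ≈ 0.7468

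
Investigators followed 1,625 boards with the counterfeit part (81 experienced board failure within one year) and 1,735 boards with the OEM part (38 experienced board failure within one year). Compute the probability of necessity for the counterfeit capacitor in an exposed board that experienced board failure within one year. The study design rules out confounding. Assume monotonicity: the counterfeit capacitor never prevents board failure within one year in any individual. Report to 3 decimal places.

p₁ = P(outcome | exposed) = 81/1625 = 0.049846
p₀ = P(outcome | unexposed) = 38/1735 = 0.021902
Under exogeneity and monotonicity, PN = (p₁ − p₀) / p₁.
PN = (0.049846 − 0.021902) / 0.049846 = 0.027944 / 0.049846 ≈ 0.5606

PN ≈ 0.561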